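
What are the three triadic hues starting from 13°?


Triadic: equally spaced at 120° intervals
H1 = 13°
H2 = (13 + 120) mod 360 = 133°
H3 = (13 + 240) mod 360 = 253°
Triadic = 13°, 133°, 253°


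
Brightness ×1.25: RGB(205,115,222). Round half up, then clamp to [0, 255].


Multiply each channel by 1.25, round half up, clamp to [0, 255]
R: 205×1.25 = 256.25 → round → 256 → clamp → 255
G: 115×1.25 = 143.75 → round → 144
B: 222×1.25 = 277.5 → round → 278 → clamp → 255
= RGB(255, 144, 255)


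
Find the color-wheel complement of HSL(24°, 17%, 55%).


Complement = opposite side of color wheel = hue + 180°
H' = (24 + 180) mod 360 = 204°
S and L unchanged.
= HSL(204°, 17%, 55%)


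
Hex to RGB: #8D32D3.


8D → 141 (R)
32 → 50 (G)
D3 → 211 (B)
= RGB(141, 50, 211)


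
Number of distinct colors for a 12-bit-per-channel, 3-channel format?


Total bits = 12 bits/channel × 3 channels = 36 bits
Distinct colors = 2^36
= 68,719,476,736 colors


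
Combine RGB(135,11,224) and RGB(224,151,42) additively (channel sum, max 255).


Additive: each channel = min(255, C₁+C₂)
R: 135+224 = 359 → 255
G: 11+151 = 162 → 162
B: 224+42 = 266 → 255
= RGB(255, 162, 255)


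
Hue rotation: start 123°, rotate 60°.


New hue = (H + rotation) mod 360
New hue = (123 + 60) mod 360
= 183 mod 360
= 183°


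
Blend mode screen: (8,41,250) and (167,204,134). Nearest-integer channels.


Screen: C = 255 - (255-A)×(255-B)/255, rounded to nearest integer
R: 255 - (255-8)×(255-167)/255 = 255 - 21736/255 ≈ 255 - 85.239 = 169.761 → 170
G: 255 - (255-41)×(255-204)/255 = 255 - 10914/255 ≈ 255 - 42.800 = 212.200 → 212
B: 255 - (255-250)×(255-134)/255 = 255 - 605/255 ≈ 255 - 2.373 = 252.627 → 253
= RGB(170, 212, 253)


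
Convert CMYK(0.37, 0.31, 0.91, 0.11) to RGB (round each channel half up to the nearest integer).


R = 255 × (1-C) × (1-K) = 255 × 0.63 × 0.89 = 142.9785 → 143
G = 255 × (1-M) × (1-K) = 255 × 0.69 × 0.89 = 156.5955 → 157
B = 255 × (1-Y) × (1-K) = 255 × 0.09 × 0.89 = 20.4255 → 20
= RGB(143, 157, 20)


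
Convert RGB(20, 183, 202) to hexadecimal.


R = 20 → 14 (hex)
G = 183 → B7 (hex)
B = 202 → CA (hex)
Hex = #14B7CA


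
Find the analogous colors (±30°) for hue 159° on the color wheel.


Base hue: 159°
Left analog: (159 - 30) mod 360 = 129°
Right analog: (159 + 30) mod 360 = 189°
Analogous hues = 129° and 189°


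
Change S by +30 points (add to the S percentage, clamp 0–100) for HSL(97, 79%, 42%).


Original S = 79%
Adjustment = +30 percentage points
New S = 79 + (30) = 109
Clamp to [0, 100] → 100
= HSL(97°, 100%, 42%)


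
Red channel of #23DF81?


Color: #23DF81
R = 23 = 35
G = DF = 223
B = 81 = 129
Red = 35


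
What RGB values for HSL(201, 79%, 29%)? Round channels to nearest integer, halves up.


H=201°, S=0.79, L=0.29
C = (1-|2L-1|)×S = (1-|-0.42|)×0.79 = 0.4582
H' = H/60 = 201/60 ≈ 3.3500; X = C×(1-|H' mod 2 - 1|) = 0.29783
m = L - C/2 = 0.29 - 0.2291 = 0.0609
Sector ⌊H'⌋ = 3 → (R',G',B') = (0.0, 0.29783, 0.4582)
RGB = ((R'+m)×255, (G'+m)×255, (B'+m)×255) = (15.5295, 91.47615, 132.3705)
Round half up → RGB(16, 91, 132)


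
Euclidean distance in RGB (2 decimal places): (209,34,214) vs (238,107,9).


d = √[(R₁-R₂)² + (G₁-G₂)² + (B₁-B₂)²]
d = √[(209-238)² + (34-107)² + (214-9)²]
d = √[841 + 5329 + 42025]
d = √48195
d ≈ 219.53


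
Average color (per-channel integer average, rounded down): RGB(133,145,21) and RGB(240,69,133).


Midpoint: each channel = ⌊(C₁+C₂)/2⌋
R: ⌊(133+240)/2⌋ = 186
G: ⌊(145+69)/2⌋ = 107
B: ⌊(21+133)/2⌋ = 77
= RGB(186, 107, 77)


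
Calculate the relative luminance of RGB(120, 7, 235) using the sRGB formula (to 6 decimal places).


Linearize each channel (sRGB transfer function): c = v/255; c_lin = c/12.92 if c ≤ 0.04045, else ((c+0.055)/1.055)^2.4
  R: 120/255 ≈ 0.470588 > 0.04045 → ((0.470588+0.055)/1.055)^2.4 ≈ 0.187821
  G: 7/255 ≈ 0.027451 ≤ 0.04045 → 0.027451/12.92 ≈ 0.002125
  B: 235/255 ≈ 0.921569 > 0.04045 → ((0.921569+0.055)/1.055)^2.4 ≈ 0.830770
R_lin = 0.187821, G_lin = 0.002125, B_lin = 0.830770
L = 0.2126×R + 0.7152×G + 0.0722×B
L = 0.2126×0.187821 + 0.7152×0.002125 + 0.0722×0.830770
L ≈ 0.101432


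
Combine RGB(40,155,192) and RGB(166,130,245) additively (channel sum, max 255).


Additive: each channel = min(255, C₁+C₂)
R: 40+166 = 206 → 206
G: 155+130 = 285 → 255
B: 192+245 = 437 → 255
= RGB(206, 255, 255)


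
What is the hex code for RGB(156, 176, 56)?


R = 156 → 9C (hex)
G = 176 → B0 (hex)
B = 56 → 38 (hex)
Hex = #9CB038


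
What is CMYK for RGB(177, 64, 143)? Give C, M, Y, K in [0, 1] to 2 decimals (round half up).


R'=177/255≈0.6941, G'=64/255≈0.2510, B'=143/255≈0.5608
K = 1 - max(R',G',B') = 1 - 177/255 = 78/255 = 0.30588… → 0.31
(1-R'-K)/(1-K) simplifies to (max-R)/max with max = 177:
C = (177-177)/177 = 0/177 = 0 → 0.00
M = (177-64)/177 = 113/177 = 0.63841… → 0.64
Y = (177-143)/177 = 34/177 = 0.19209… → 0.19
= CMYK(0.00, 0.64, 0.19, 0.31)


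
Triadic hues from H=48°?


Triadic: equally spaced at 120° intervals
H1 = 48°
H2 = (48 + 120) mod 360 = 168°
H3 = (48 + 240) mod 360 = 288°
Triadic = 48°, 168°, 288°


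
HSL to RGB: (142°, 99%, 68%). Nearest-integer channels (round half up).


H=142°, S=0.99, L=0.68
C = (1-|2L-1|)×S = (1-|0.36|)×0.99 = 0.6336
H' = H/60 = 142/60 ≈ 2.3667; X = C×(1-|H' mod 2 - 1|) = 0.23232
m = L - C/2 = 0.68 - 0.3168 = 0.3632
Sector ⌊H'⌋ = 2 → (R',G',B') = (0.0, 0.6336, 0.23232)
RGB = ((R'+m)×255, (G'+m)×255, (B'+m)×255) = (92.616, 254.184, 151.8576)
Round half up → RGB(93, 254, 152)


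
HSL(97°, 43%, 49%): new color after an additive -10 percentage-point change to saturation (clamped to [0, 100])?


Original S = 43%
Adjustment = -10 percentage points
New S = 43 + (-10) = 33
Clamp to [0, 100] → 33
= HSL(97°, 33%, 49%)


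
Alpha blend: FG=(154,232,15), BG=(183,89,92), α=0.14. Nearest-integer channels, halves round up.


C = α×F + (1-α)×B, with 1-α = 0.86
R: 0.14×154 + 0.86×183 = 21.56 + 157.38 = 178.94 → 179
G: 0.14×232 + 0.86×89 = 32.48 + 76.54 = 109.02 → 109
B: 0.14×15 + 0.86×92 = 2.10 + 79.12 = 81.22 → 81
= RGB(179, 109, 81)


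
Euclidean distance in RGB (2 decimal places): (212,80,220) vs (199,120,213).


d = √[(R₁-R₂)² + (G₁-G₂)² + (B₁-B₂)²]
d = √[(212-199)² + (80-120)² + (220-213)²]
d = √[169 + 1600 + 49]
d = √1818
d ≈ 42.64


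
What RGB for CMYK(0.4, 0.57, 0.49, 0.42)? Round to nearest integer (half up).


R = 255 × (1-C) × (1-K) = 255 × 0.60 × 0.58 = 88.74 → 89
G = 255 × (1-M) × (1-K) = 255 × 0.43 × 0.58 = 63.597 → 64
B = 255 × (1-Y) × (1-K) = 255 × 0.51 × 0.58 = 75.429 → 75
= RGB(89, 64, 75)


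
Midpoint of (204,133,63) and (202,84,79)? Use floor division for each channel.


Midpoint: each channel = ⌊(C₁+C₂)/2⌋
R: ⌊(204+202)/2⌋ = 203
G: ⌊(133+84)/2⌋ = 108
B: ⌊(63+79)/2⌋ = 71
= RGB(203, 108, 71)


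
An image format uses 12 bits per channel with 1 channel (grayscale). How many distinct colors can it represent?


Total bits = 12 bits/channel × 1 channels = 12 bits
Distinct colors = 2^12
= 4,096 colors


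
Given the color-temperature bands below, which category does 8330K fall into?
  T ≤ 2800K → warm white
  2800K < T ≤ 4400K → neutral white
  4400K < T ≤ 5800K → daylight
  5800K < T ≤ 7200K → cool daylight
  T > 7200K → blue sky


Temperature: 8330K
8330K > 7200K → blue sky
Classification: blue sky


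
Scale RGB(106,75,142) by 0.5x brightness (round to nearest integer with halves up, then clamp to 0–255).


Multiply each channel by 0.5, round half up, clamp to [0, 255]
R: 106×0.5 = 53
G: 75×0.5 = 37.5 → round → 38
B: 142×0.5 = 71
= RGB(53, 38, 71)


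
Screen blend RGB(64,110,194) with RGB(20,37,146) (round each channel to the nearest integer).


Screen: C = 255 - (255-A)×(255-B)/255, rounded to nearest integer
R: 255 - (255-64)×(255-20)/255 = 255 - 44885/255 ≈ 255 - 176.020 = 78.980 → 79
G: 255 - (255-110)×(255-37)/255 = 255 - 31610/255 ≈ 255 - 123.961 = 131.039 → 131
B: 255 - (255-194)×(255-146)/255 = 255 - 6649/255 ≈ 255 - 26.075 = 228.925 → 229
= RGB(79, 131, 229)


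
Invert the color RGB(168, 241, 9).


Invert: (255-R, 255-G, 255-B)
R: 255-168 = 87
G: 255-241 = 14
B: 255-9 = 246
= RGB(87, 14, 246)


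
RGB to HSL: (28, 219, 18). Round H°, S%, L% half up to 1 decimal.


Normalize: R'=28/255≈0.1098, G'=219/255≈0.8588, B'=18/255≈0.0706
Max=219/255, Min=18/255, Δ=Max-Min=201/255
L = (Max+Min)/2 = (219+18)/510 = 237/510 = 0.46470… → L = 46.5%
L ≤ 0.5 → S = Δ/(Max+Min) = 201/(219+18) = 201/237 = 0.84810… → S = 84.8%
(the 1/255 factors cancel in S and H, so raw channel differences can be used)
Max is G' → H = 60 × ((B-R)/Δ + 2) = 60 × ((18-28)/201 + 2)
  -10/201 + 2 = -0.0497… + 2 = 1.9502…
  H = 60 × 1.9502… = 117.014…° → H = 117.0°
= HSL(117.0°, 84.8%, 46.5%)


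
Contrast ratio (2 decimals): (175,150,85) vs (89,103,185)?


Linearize each sRGB channel c=v/255: c/12.92 if c ≤ 0.04045 else ((c+0.055)/1.055)^2.4
L = 0.2126×R_lin + 0.7152×G_lin + 0.0722×B_lin
Color 1 (175,150,85):
  R=175: 175/255≈0.6863 > 0.04045 → ((0.6863+0.055)/1.055)^2.4 ≈ 0.42869
  G=150: 150/255≈0.5882 > 0.04045 → ((0.5882+0.055)/1.055)^2.4 ≈ 0.30499
  B=85: 85/255≈0.3333 > 0.04045 → ((0.3333+0.055)/1.055)^2.4 ≈ 0.09084
  L1 = 0.2126×0.42869 + 0.7152×0.30499 + 0.0722×0.09084 ≈ 0.31583
Color 2 (89,103,185):
  R=89: 89/255≈0.3490 > 0.04045 → ((0.3490+0.055)/1.055)^2.4 ≈ 0.09990
  G=103: 103/255≈0.4039 > 0.04045 → ((0.4039+0.055)/1.055)^2.4 ≈ 0.13563
  B=185: 185/255≈0.7255 > 0.04045 → ((0.7255+0.055)/1.055)^2.4 ≈ 0.48515
  L2 = 0.2126×0.09990 + 0.7152×0.13563 + 0.0722×0.48515 ≈ 0.15327
Lighter = 0.31583, Darker = 0.15327
Ratio = (L_lighter + 0.05) / (L_darker + 0.05)
Ratio = (0.31583 + 0.05) / (0.15327 + 0.05) = 0.36583 / 0.20327 ≈ 1.7997
Ratio ≈ 1.80:1


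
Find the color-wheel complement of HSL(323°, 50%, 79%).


Complement = opposite side of color wheel = hue + 180°
H' = (323 + 180) mod 360 = 143°
S and L unchanged.
= HSL(143°, 50%, 79%)


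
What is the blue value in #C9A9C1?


Color: #C9A9C1
R = C9 = 201
G = A9 = 169
B = C1 = 193
Blue = 193


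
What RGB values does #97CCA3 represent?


97 → 151 (R)
CC → 204 (G)
A3 → 163 (B)
= RGB(151, 204, 163)


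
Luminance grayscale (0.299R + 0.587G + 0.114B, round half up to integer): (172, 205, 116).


Gray = 0.299×R + 0.587×G + 0.114×B
Gray = 0.299×172 + 0.587×205 + 0.114×116
Gray = 51.428 + 120.335 + 13.224
Gray = 184.987 → round half up → 185
Gray = 185


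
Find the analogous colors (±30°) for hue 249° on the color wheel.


Base hue: 249°
Left analog: (249 - 30) mod 360 = 219°
Right analog: (249 + 30) mod 360 = 279°
Analogous hues = 219° and 279°


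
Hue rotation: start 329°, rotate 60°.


New hue = (H + rotation) mod 360
New hue = (329 + 60) mod 360
= 389 mod 360
= 29°


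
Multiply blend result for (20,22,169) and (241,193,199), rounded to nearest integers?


Multiply: C = A×B/255, rounded to nearest integer
R: 20×241/255 = 4820/255 ≈ 18.902 → 19
G: 22×193/255 = 4246/255 ≈ 16.651 → 17
B: 169×199/255 = 33631/255 ≈ 131.886 → 132
= RGB(19, 17, 132)


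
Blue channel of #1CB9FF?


Color: #1CB9FF
R = 1C = 28
G = B9 = 185
B = FF = 255
Blue = 255


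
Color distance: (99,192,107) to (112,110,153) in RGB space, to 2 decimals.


d = √[(R₁-R₂)² + (G₁-G₂)² + (B₁-B₂)²]
d = √[(99-112)² + (192-110)² + (107-153)²]
d = √[169 + 6724 + 2116]
d = √9009
d ≈ 94.92


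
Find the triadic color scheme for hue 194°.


Triadic: equally spaced at 120° intervals
H1 = 194°
H2 = (194 + 120) mod 360 = 314°
H3 = (194 + 240) mod 360 = 74°
Triadic = 194°, 314°, 74°


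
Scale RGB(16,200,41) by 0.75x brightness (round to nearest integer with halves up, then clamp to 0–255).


Multiply each channel by 0.75, round half up, clamp to [0, 255]
R: 16×0.75 = 12
G: 200×0.75 = 150
B: 41×0.75 = 30.75 → round → 31
= RGB(12, 150, 31)


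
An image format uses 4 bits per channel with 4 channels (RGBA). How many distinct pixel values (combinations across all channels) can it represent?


Total bits = 4 bits/channel × 4 channels = 16 bits
Distinct pixel values = 2^16
= 65,536 pixel values


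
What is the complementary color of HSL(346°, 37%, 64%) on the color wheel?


Complement = opposite side of color wheel = hue + 180°
H' = (346 + 180) mod 360 = 166°
S and L unchanged.
= HSL(166°, 37%, 64%)


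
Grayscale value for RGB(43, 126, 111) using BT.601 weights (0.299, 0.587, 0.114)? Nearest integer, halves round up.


Gray = 0.299×R + 0.587×G + 0.114×B
Gray = 0.299×43 + 0.587×126 + 0.114×111
Gray = 12.857 + 73.962 + 12.654
Gray = 99.473 → round half up → 99
Gray = 99


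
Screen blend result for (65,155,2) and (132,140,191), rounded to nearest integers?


Screen: C = 255 - (255-A)×(255-B)/255, rounded to nearest integer
R: 255 - (255-65)×(255-132)/255 = 255 - 23370/255 ≈ 255 - 91.647 = 163.353 → 163
G: 255 - (255-155)×(255-140)/255 = 255 - 11500/255 ≈ 255 - 45.098 = 209.902 → 210
B: 255 - (255-2)×(255-191)/255 = 255 - 16192/255 ≈ 255 - 63.498 = 191.502 → 192
= RGB(163, 210, 192)


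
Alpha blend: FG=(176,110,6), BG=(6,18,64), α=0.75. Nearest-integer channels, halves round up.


C = α×F + (1-α)×B, with 1-α = 0.25
R: 0.75×176 + 0.25×6 = 132.00 + 1.50 = 133.50 → 134
G: 0.75×110 + 0.25×18 = 82.50 + 4.50 = 87.00 → 87
B: 0.75×6 + 0.25×64 = 4.50 + 16.00 = 20.50 → 21
= RGB(134, 87, 21)


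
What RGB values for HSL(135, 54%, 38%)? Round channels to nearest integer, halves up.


H=135°, S=0.54, L=0.38
C = (1-|2L-1|)×S = (1-|-0.24|)×0.54 = 0.4104
H' = H/60 = 135/60 ≈ 2.2500; X = C×(1-|H' mod 2 - 1|) = 0.1026
m = L - C/2 = 0.38 - 0.2052 = 0.1748
Sector ⌊H'⌋ = 2 → (R',G',B') = (0.0, 0.4104, 0.1026)
RGB = ((R'+m)×255, (G'+m)×255, (B'+m)×255) = (44.574, 149.226, 70.737)
Round half up → RGB(45, 149, 71)


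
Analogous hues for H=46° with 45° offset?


Base hue: 46°
Left analog: (46 - 45) mod 360 = 1°
Right analog: (46 + 45) mod 360 = 91°
Analogous hues = 1° and 91°


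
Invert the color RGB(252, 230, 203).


Invert: (255-R, 255-G, 255-B)
R: 255-252 = 3
G: 255-230 = 25
B: 255-203 = 52
= RGB(3, 25, 52)


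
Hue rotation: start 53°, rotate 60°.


New hue = (H + rotation) mod 360
New hue = (53 + 60) mod 360
= 113 mod 360
= 113°


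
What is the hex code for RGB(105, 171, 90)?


R = 105 → 69 (hex)
G = 171 → AB (hex)
B = 90 → 5A (hex)
Hex = #69AB5A


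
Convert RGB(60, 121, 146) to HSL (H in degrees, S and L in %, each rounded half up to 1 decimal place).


Normalize: R'=60/255≈0.2353, G'=121/255≈0.4745, B'=146/255≈0.5725
Max=146/255, Min=60/255, Δ=Max-Min=86/255
L = (Max+Min)/2 = (146+60)/510 = 206/510 = 0.40392… → L = 40.4%
L ≤ 0.5 → S = Δ/(Max+Min) = 86/(146+60) = 86/206 = 0.41747… → S = 41.7%
(the 1/255 factors cancel in S and H, so raw channel differences can be used)
Max is B' → H = 60 × ((R-G)/Δ + 4) = 60 × ((60-121)/86 + 4)
  -61/86 + 4 = -0.7093… + 4 = 3.2906…
  H = 60 × 3.2906… = 197.441…° → H = 197.4°
= HSL(197.4°, 41.7%, 40.4%)


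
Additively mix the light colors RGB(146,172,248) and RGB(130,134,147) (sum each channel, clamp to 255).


Additive: each channel = min(255, C₁+C₂)
R: 146+130 = 276 → 255
G: 172+134 = 306 → 255
B: 248+147 = 395 → 255
= RGB(255, 255, 255)


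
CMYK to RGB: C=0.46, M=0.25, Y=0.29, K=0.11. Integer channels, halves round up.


R = 255 × (1-C) × (1-K) = 255 × 0.54 × 0.89 = 122.553 → 123
G = 255 × (1-M) × (1-K) = 255 × 0.75 × 0.89 = 170.2125 → 170
B = 255 × (1-Y) × (1-K) = 255 × 0.71 × 0.89 = 161.1345 → 161
= RGB(123, 170, 161)


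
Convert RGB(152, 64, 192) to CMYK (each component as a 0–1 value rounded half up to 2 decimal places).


R'=152/255≈0.5961, G'=64/255≈0.2510, B'=192/255≈0.7529
K = 1 - max(R',G',B') = 1 - 192/255 = 63/255 = 0.24705… → 0.25
(1-R'-K)/(1-K) simplifies to (max-R)/max with max = 192:
C = (192-152)/192 = 40/192 = 0.20833… → 0.21
M = (192-64)/192 = 128/192 = 0.66666… → 0.67
Y = (192-192)/192 = 0/192 = 0 → 0.00
= CMYK(0.21, 0.67, 0.00, 0.25)


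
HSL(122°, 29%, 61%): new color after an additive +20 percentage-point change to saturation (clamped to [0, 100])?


Original S = 29%
Adjustment = +20 percentage points
New S = 29 + (20) = 49
Clamp to [0, 100] → 49
= HSL(122°, 49%, 61%)


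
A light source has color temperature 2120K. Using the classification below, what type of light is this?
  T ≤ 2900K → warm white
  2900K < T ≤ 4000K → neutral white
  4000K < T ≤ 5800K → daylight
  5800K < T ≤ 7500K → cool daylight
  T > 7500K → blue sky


Temperature: 2120K
2120K ≤ 2900K → warm white
Classification: warm white


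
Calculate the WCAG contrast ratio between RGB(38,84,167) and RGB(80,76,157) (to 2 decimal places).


Linearize each sRGB channel c=v/255: c/12.92 if c ≤ 0.04045 else ((c+0.055)/1.055)^2.4
L = 0.2126×R_lin + 0.7152×G_lin + 0.0722×B_lin
Color 1 (38,84,167):
  R=38: 38/255≈0.1490 > 0.04045 → ((0.1490+0.055)/1.055)^2.4 ≈ 0.01938
  G=84: 84/255≈0.3294 > 0.04045 → ((0.3294+0.055)/1.055)^2.4 ≈ 0.08866
  B=167: 167/255≈0.6549 > 0.04045 → ((0.6549+0.055)/1.055)^2.4 ≈ 0.38643
  L1 = 0.2126×0.01938 + 0.7152×0.08866 + 0.0722×0.38643 ≈ 0.09543
Color 2 (80,76,157):
  R=80: 80/255≈0.3137 > 0.04045 → ((0.3137+0.055)/1.055)^2.4 ≈ 0.08022
  G=76: 76/255≈0.2980 > 0.04045 → ((0.2980+0.055)/1.055)^2.4 ≈ 0.07227
  B=157: 157/255≈0.6157 > 0.04045 → ((0.6157+0.055)/1.055)^2.4 ≈ 0.33716
  L2 = 0.2126×0.08022 + 0.7152×0.07227 + 0.0722×0.33716 ≈ 0.09309
Lighter = 0.09543, Darker = 0.09309
Ratio = (L_lighter + 0.05) / (L_darker + 0.05)
Ratio = (0.09543 + 0.05) / (0.09309 + 0.05) = 0.14543 / 0.14309 ≈ 1.0164
Ratio ≈ 1.02:1


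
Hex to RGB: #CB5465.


CB → 203 (R)
54 → 84 (G)
65 → 101 (B)
= RGB(203, 84, 101)


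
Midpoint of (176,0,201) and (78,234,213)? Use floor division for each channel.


Midpoint: each channel = ⌊(C₁+C₂)/2⌋
R: ⌊(176+78)/2⌋ = 127
G: ⌊(0+234)/2⌋ = 117
B: ⌊(201+213)/2⌋ = 207
= RGB(127, 117, 207)


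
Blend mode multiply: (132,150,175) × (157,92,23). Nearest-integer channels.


Multiply: C = A×B/255, rounded to nearest integer
R: 132×157/255 = 20724/255 ≈ 81.271 → 81
G: 150×92/255 = 13800/255 ≈ 54.118 → 54
B: 175×23/255 = 4025/255 ≈ 15.784 → 16
= RGB(81, 54, 16)


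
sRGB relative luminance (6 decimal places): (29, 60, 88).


Linearize each channel (sRGB transfer function): c = v/255; c_lin = c/12.92 if c ≤ 0.04045, else ((c+0.055)/1.055)^2.4
  R: 29/255 ≈ 0.113725 > 0.04045 → ((0.113725+0.055)/1.055)^2.4 ≈ 0.012286
  G: 60/255 ≈ 0.235294 > 0.04045 → ((0.235294+0.055)/1.055)^2.4 ≈ 0.045186
  B: 88/255 ≈ 0.345098 > 0.04045 → ((0.345098+0.055)/1.055)^2.4 ≈ 0.097587
R_lin = 0.012286, G_lin = 0.045186, B_lin = 0.097587
L = 0.2126×R + 0.7152×G + 0.0722×B
L = 0.2126×0.012286 + 0.7152×0.045186 + 0.0722×0.097587
L ≈ 0.041975


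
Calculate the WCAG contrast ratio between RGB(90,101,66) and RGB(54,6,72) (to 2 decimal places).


Linearize each sRGB channel c=v/255: c/12.92 if c ≤ 0.04045 else ((c+0.055)/1.055)^2.4
L = 0.2126×R_lin + 0.7152×G_lin + 0.0722×B_lin
Color 1 (90,101,66):
  R=90: 90/255≈0.3529 > 0.04045 → ((0.3529+0.055)/1.055)^2.4 ≈ 0.10224
  G=101: 101/255≈0.3961 > 0.04045 → ((0.3961+0.055)/1.055)^2.4 ≈ 0.13014
  B=66: 66/255≈0.2588 > 0.04045 → ((0.2588+0.055)/1.055)^2.4 ≈ 0.05448
  L1 = 0.2126×0.10224 + 0.7152×0.13014 + 0.0722×0.05448 ≈ 0.11874
Color 2 (54,6,72):
  R=54: 54/255≈0.2118 > 0.04045 → ((0.2118+0.055)/1.055)^2.4 ≈ 0.03689
  G=6: 6/255≈0.0235 ≤ 0.04045 → 0.0235/12.92 ≈ 0.00182
  B=72: 72/255≈0.2824 > 0.04045 → ((0.2824+0.055)/1.055)^2.4 ≈ 0.06480
  L2 = 0.2126×0.03689 + 0.7152×0.00182 + 0.0722×0.06480 ≈ 0.01382
Lighter = 0.11874, Darker = 0.01382
Ratio = (L_lighter + 0.05) / (L_darker + 0.05)
Ratio = (0.11874 + 0.05) / (0.01382 + 0.05) = 0.16874 / 0.06382 ≈ 2.6439
Ratio ≈ 2.64:1


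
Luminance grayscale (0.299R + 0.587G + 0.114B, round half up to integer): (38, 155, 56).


Gray = 0.299×R + 0.587×G + 0.114×B
Gray = 0.299×38 + 0.587×155 + 0.114×56
Gray = 11.362 + 90.985 + 6.384
Gray = 108.731 → round half up → 109
Gray = 109


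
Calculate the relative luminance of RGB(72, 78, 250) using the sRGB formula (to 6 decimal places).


Linearize each channel (sRGB transfer function): c = v/255; c_lin = c/12.92 if c ≤ 0.04045, else ((c+0.055)/1.055)^2.4
  R: 72/255 ≈ 0.282353 > 0.04045 → ((0.282353+0.055)/1.055)^2.4 ≈ 0.064803
  G: 78/255 ≈ 0.305882 > 0.04045 → ((0.305882+0.055)/1.055)^2.4 ≈ 0.076185
  B: 250/255 ≈ 0.980392 > 0.04045 → ((0.980392+0.055)/1.055)^2.4 ≈ 0.955973
R_lin = 0.064803, G_lin = 0.076185, B_lin = 0.955973
L = 0.2126×R + 0.7152×G + 0.0722×B
L = 0.2126×0.064803 + 0.7152×0.076185 + 0.0722×0.955973
L ≈ 0.137286


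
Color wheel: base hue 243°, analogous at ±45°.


Base hue: 243°
Left analog: (243 - 45) mod 360 = 198°
Right analog: (243 + 45) mod 360 = 288°
Analogous hues = 198° and 288°


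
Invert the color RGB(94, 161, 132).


Invert: (255-R, 255-G, 255-B)
R: 255-94 = 161
G: 255-161 = 94
B: 255-132 = 123
= RGB(161, 94, 123)


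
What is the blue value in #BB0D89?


Color: #BB0D89
R = BB = 187
G = 0D = 13
B = 89 = 137
Blue = 137


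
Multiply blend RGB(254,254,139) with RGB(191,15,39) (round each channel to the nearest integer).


Multiply: C = A×B/255, rounded to nearest integer
R: 254×191/255 = 48514/255 ≈ 190.251 → 190
G: 254×15/255 = 3810/255 ≈ 14.941 → 15
B: 139×39/255 = 5421/255 ≈ 21.259 → 21
= RGB(190, 15, 21)


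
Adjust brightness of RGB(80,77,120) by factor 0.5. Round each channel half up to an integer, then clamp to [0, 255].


Multiply each channel by 0.5, round half up, clamp to [0, 255]
R: 80×0.5 = 40
G: 77×0.5 = 38.5 → round → 39
B: 120×0.5 = 60
= RGB(40, 39, 60)


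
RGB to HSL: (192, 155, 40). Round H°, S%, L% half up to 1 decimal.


Normalize: R'=192/255≈0.7529, G'=155/255≈0.6078, B'=40/255≈0.1569
Max=192/255, Min=40/255, Δ=Max-Min=152/255
L = (Max+Min)/2 = (192+40)/510 = 232/510 = 0.45490… → L = 45.5%
L ≤ 0.5 → S = Δ/(Max+Min) = 152/(192+40) = 152/232 = 0.65517… → S = 65.5%
(the 1/255 factors cancel in S and H, so raw channel differences can be used)
Max is R' → H = 60 × (((G-B)/Δ) mod 6) = 60 × (((155-40)/152) mod 6)
  115/152 = 0.7565…
  H = 60 × 0.7565… = 45.394…° → H = 45.4°
= HSL(45.4°, 65.5%, 45.5%)


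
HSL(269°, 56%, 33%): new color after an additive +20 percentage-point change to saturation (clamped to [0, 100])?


Original S = 56%
Adjustment = +20 percentage points
New S = 56 + (20) = 76
Clamp to [0, 100] → 76
= HSL(269°, 76%, 33%)


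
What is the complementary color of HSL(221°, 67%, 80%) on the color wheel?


Complement = opposite side of color wheel = hue + 180°
H' = (221 + 180) mod 360 = 41°
S and L unchanged.
= HSL(41°, 67%, 80%)


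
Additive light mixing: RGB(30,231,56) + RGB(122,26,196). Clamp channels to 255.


Additive: each channel = min(255, C₁+C₂)
R: 30+122 = 152 → 152
G: 231+26 = 257 → 255
B: 56+196 = 252 → 252
= RGB(152, 255, 252)


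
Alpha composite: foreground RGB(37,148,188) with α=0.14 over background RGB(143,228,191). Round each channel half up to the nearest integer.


C = α×F + (1-α)×B, with 1-α = 0.86
R: 0.14×37 + 0.86×143 = 5.18 + 122.98 = 128.16 → 128
G: 0.14×148 + 0.86×228 = 20.72 + 196.08 = 216.80 → 217
B: 0.14×188 + 0.86×191 = 26.32 + 164.26 = 190.58 → 191
= RGB(128, 217, 191)


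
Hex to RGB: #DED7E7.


DE → 222 (R)
D7 → 215 (G)
E7 → 231 (B)
= RGB(222, 215, 231)


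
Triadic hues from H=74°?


Triadic: equally spaced at 120° intervals
H1 = 74°
H2 = (74 + 120) mod 360 = 194°
H3 = (74 + 240) mod 360 = 314°
Triadic = 74°, 194°, 314°


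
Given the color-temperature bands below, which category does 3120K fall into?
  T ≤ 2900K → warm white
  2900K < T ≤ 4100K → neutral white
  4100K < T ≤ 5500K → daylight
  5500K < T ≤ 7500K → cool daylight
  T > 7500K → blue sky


Temperature: 3120K
2900K < 3120K ≤ 4100K → neutral white
Classification: neutral white


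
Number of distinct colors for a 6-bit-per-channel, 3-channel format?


Total bits = 6 bits/channel × 3 channels = 18 bits
Distinct colors = 2^18
= 262,144 colors


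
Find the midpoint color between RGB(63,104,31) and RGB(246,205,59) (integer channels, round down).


Midpoint: each channel = ⌊(C₁+C₂)/2⌋
R: ⌊(63+246)/2⌋ = 154
G: ⌊(104+205)/2⌋ = 154
B: ⌊(31+59)/2⌋ = 45
= RGB(154, 154, 45)


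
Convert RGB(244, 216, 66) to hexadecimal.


R = 244 → F4 (hex)
G = 216 → D8 (hex)
B = 66 → 42 (hex)
Hex = #F4D842


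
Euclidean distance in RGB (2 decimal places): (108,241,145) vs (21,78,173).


d = √[(R₁-R₂)² + (G₁-G₂)² + (B₁-B₂)²]
d = √[(108-21)² + (241-78)² + (145-173)²]
d = √[7569 + 26569 + 784]
d = √34922
d ≈ 186.87


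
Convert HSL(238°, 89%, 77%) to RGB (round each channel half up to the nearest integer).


H=238°, S=0.89, L=0.77
C = (1-|2L-1|)×S = (1-|0.54|)×0.89 = 0.4094
H' = H/60 = 238/60 ≈ 3.9667; X = C×(1-|H' mod 2 - 1|) ≈ 0.0136
m = L - C/2 = 0.77 - 0.2047 = 0.5653
Sector ⌊H'⌋ = 3 → (R',G',B') = (0.0, ≈0.0136, 0.4094)
RGB = ((R'+m)×255, (G'+m)×255, (B'+m)×255) = (144.1515, 147.6314, 248.5485)
Round half up → RGB(144, 148, 249)


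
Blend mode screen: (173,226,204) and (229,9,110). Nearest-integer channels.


Screen: C = 255 - (255-A)×(255-B)/255, rounded to nearest integer
R: 255 - (255-173)×(255-229)/255 = 255 - 2132/255 ≈ 255 - 8.361 = 246.639 → 247
G: 255 - (255-226)×(255-9)/255 = 255 - 7134/255 ≈ 255 - 27.976 = 227.024 → 227
B: 255 - (255-204)×(255-110)/255 = 255 - 7395/255 ≈ 255 - 29.000 = 226.000 → 226
= RGB(247, 227, 226)


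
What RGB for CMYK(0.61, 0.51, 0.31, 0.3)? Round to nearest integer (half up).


R = 255 × (1-C) × (1-K) = 255 × 0.39 × 0.70 = 69.615 → 70
G = 255 × (1-M) × (1-K) = 255 × 0.49 × 0.70 = 87.465 → 87
B = 255 × (1-Y) × (1-K) = 255 × 0.69 × 0.70 = 123.165 → 123
= RGB(70, 87, 123)


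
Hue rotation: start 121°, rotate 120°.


New hue = (H + rotation) mod 360
New hue = (121 + 120) mod 360
= 241 mod 360
= 241°


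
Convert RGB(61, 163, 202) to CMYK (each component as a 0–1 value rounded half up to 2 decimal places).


R'=61/255≈0.2392, G'=163/255≈0.6392, B'=202/255≈0.7922
K = 1 - max(R',G',B') = 1 - 202/255 = 53/255 = 0.20784… → 0.21
(1-R'-K)/(1-K) simplifies to (max-R)/max with max = 202:
C = (202-61)/202 = 141/202 = 0.69801… → 0.70
M = (202-163)/202 = 39/202 = 0.19306… → 0.19
Y = (202-202)/202 = 0/202 = 0 → 0.00
= CMYK(0.70, 0.19, 0.00, 0.21)


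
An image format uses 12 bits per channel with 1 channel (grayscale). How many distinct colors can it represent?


Total bits = 12 bits/channel × 1 channels = 12 bits
Distinct colors = 2^12
= 4,096 colors


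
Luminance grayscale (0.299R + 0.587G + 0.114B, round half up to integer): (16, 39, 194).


Gray = 0.299×R + 0.587×G + 0.114×B
Gray = 0.299×16 + 0.587×39 + 0.114×194
Gray = 4.784 + 22.893 + 22.116
Gray = 49.793 → round half up → 50
Gray = 50


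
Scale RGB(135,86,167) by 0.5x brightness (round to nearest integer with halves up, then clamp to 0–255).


Multiply each channel by 0.5, round half up, clamp to [0, 255]
R: 135×0.5 = 67.5 → round → 68
G: 86×0.5 = 43
B: 167×0.5 = 83.5 → round → 84
= RGB(68, 43, 84)


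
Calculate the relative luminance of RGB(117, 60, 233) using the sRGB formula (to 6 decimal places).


Linearize each channel (sRGB transfer function): c = v/255; c_lin = c/12.92 if c ≤ 0.04045, else ((c+0.055)/1.055)^2.4
  R: 117/255 ≈ 0.458824 > 0.04045 → ((0.458824+0.055)/1.055)^2.4 ≈ 0.177888
  G: 60/255 ≈ 0.235294 > 0.04045 → ((0.235294+0.055)/1.055)^2.4 ≈ 0.045186
  B: 233/255 ≈ 0.913725 > 0.04045 → ((0.913725+0.055)/1.055)^2.4 ≈ 0.814847
R_lin = 0.177888, G_lin = 0.045186, B_lin = 0.814847
L = 0.2126×R + 0.7152×G + 0.0722×B
L = 0.2126×0.177888 + 0.7152×0.045186 + 0.0722×0.814847
L ≈ 0.128968


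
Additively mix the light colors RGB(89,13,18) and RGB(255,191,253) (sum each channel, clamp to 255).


Additive: each channel = min(255, C₁+C₂)
R: 89+255 = 344 → 255
G: 13+191 = 204 → 204
B: 18+253 = 271 → 255
= RGB(255, 204, 255)


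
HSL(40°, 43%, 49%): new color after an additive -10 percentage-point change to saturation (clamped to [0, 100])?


Original S = 43%
Adjustment = -10 percentage points
New S = 43 + (-10) = 33
Clamp to [0, 100] → 33
= HSL(40°, 33%, 49%)


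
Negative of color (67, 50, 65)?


Invert: (255-R, 255-G, 255-B)
R: 255-67 = 188
G: 255-50 = 205
B: 255-65 = 190
= RGB(188, 205, 190)


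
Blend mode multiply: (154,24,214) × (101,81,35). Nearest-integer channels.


Multiply: C = A×B/255, rounded to nearest integer
R: 154×101/255 = 15554/255 ≈ 60.996 → 61
G: 24×81/255 = 1944/255 ≈ 7.624 → 8
B: 214×35/255 = 7490/255 ≈ 29.373 → 29
= RGB(61, 8, 29)


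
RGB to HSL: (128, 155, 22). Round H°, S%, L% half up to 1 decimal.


Normalize: R'=128/255≈0.5020, G'=155/255≈0.6078, B'=22/255≈0.0863
Max=155/255, Min=22/255, Δ=Max-Min=133/255
L = (Max+Min)/2 = (155+22)/510 = 177/510 = 0.34705… → L = 34.7%
L ≤ 0.5 → S = Δ/(Max+Min) = 133/(155+22) = 133/177 = 0.75141… → S = 75.1%
(the 1/255 factors cancel in S and H, so raw channel differences can be used)
Max is G' → H = 60 × ((B-R)/Δ + 2) = 60 × ((22-128)/133 + 2)
  -106/133 + 2 = -0.7969… + 2 = 1.2030…
  H = 60 × 1.2030… = 72.180…° → H = 72.2°
= HSL(72.2°, 75.1%, 34.7%)


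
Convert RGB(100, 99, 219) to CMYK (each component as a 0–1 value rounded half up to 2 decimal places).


R'=100/255≈0.3922, G'=99/255≈0.3882, B'=219/255≈0.8588
K = 1 - max(R',G',B') = 1 - 219/255 = 36/255 = 0.14117… → 0.14
(1-R'-K)/(1-K) simplifies to (max-R)/max with max = 219:
C = (219-100)/219 = 119/219 = 0.54337… → 0.54
M = (219-99)/219 = 120/219 = 0.54794… → 0.55
Y = (219-219)/219 = 0/219 = 0 → 0.00
= CMYK(0.54, 0.55, 0.00, 0.14)


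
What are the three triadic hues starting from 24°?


Triadic: equally spaced at 120° intervals
H1 = 24°
H2 = (24 + 120) mod 360 = 144°
H3 = (24 + 240) mod 360 = 264°
Triadic = 24°, 144°, 264°


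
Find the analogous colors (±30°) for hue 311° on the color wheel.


Base hue: 311°
Left analog: (311 - 30) mod 360 = 281°
Right analog: (311 + 30) mod 360 = 341°
Analogous hues = 281° and 341°


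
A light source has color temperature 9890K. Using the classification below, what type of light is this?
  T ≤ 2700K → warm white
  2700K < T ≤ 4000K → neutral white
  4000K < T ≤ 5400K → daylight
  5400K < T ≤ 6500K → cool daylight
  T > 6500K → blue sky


Temperature: 9890K
9890K > 6500K → blue sky
Classification: blue sky


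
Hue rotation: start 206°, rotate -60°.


New hue = (H + rotation) mod 360
New hue = (206 -60) mod 360
= 146 mod 360
= 146°


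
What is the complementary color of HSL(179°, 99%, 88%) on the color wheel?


Complement = opposite side of color wheel = hue + 180°
H' = (179 + 180) mod 360 = 359°
S and L unchanged.
= HSL(359°, 99%, 88%)


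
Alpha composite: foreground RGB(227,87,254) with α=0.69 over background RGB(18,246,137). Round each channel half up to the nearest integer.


C = α×F + (1-α)×B, with 1-α = 0.31
R: 0.69×227 + 0.31×18 = 156.63 + 5.58 = 162.21 → 162
G: 0.69×87 + 0.31×246 = 60.03 + 76.26 = 136.29 → 136
B: 0.69×254 + 0.31×137 = 175.26 + 42.47 = 217.73 → 218
= RGB(162, 136, 218)


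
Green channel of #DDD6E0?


Color: #DDD6E0
R = DD = 221
G = D6 = 214
B = E0 = 224
Green = 214


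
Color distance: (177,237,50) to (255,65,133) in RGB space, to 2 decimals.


d = √[(R₁-R₂)² + (G₁-G₂)² + (B₁-B₂)²]
d = √[(177-255)² + (237-65)² + (50-133)²]
d = √[6084 + 29584 + 6889]
d = √42557
d ≈ 206.29


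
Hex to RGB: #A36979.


A3 → 163 (R)
69 → 105 (G)
79 → 121 (B)
= RGB(163, 105, 121)


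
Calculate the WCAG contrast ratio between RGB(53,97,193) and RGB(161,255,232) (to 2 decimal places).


Linearize each sRGB channel c=v/255: c/12.92 if c ≤ 0.04045 else ((c+0.055)/1.055)^2.4
L = 0.2126×R_lin + 0.7152×G_lin + 0.0722×B_lin
Color 1 (53,97,193):
  R=53: 53/255≈0.2078 > 0.04045 → ((0.2078+0.055)/1.055)^2.4 ≈ 0.03560
  G=97: 97/255≈0.3804 > 0.04045 → ((0.3804+0.055)/1.055)^2.4 ≈ 0.11954
  B=193: 193/255≈0.7569 > 0.04045 → ((0.7569+0.055)/1.055)^2.4 ≈ 0.53328
  L1 = 0.2126×0.03560 + 0.7152×0.11954 + 0.0722×0.53328 ≈ 0.13157
Color 2 (161,255,232):
  R=161: 161/255≈0.6314 > 0.04045 → ((0.6314+0.055)/1.055)^2.4 ≈ 0.35640
  G=255: 255/255≈1.0000 > 0.04045 → ((1.0000+0.055)/1.055)^2.4 ≈ 1.00000
  B=232: 232/255≈0.9098 > 0.04045 → ((0.9098+0.055)/1.055)^2.4 ≈ 0.80695
  L2 = 0.2126×0.35640 + 0.7152×1.00000 + 0.0722×0.80695 ≈ 0.84923
Lighter = 0.84923, Darker = 0.13157
Ratio = (L_lighter + 0.05) / (L_darker + 0.05)
Ratio = (0.84923 + 0.05) / (0.13157 + 0.05) = 0.89923 / 0.18157 ≈ 4.9527
Ratio ≈ 4.95:1


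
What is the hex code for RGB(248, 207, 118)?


R = 248 → F8 (hex)
G = 207 → CF (hex)
B = 118 → 76 (hex)
Hex = #F8CF76


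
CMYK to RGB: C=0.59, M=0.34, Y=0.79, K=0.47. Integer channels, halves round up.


R = 255 × (1-C) × (1-K) = 255 × 0.41 × 0.53 = 55.4115 → 55
G = 255 × (1-M) × (1-K) = 255 × 0.66 × 0.53 = 89.199 → 89
B = 255 × (1-Y) × (1-K) = 255 × 0.21 × 0.53 = 28.3815 → 28
= RGB(55, 89, 28)


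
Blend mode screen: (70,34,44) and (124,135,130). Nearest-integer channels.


Screen: C = 255 - (255-A)×(255-B)/255, rounded to nearest integer
R: 255 - (255-70)×(255-124)/255 = 255 - 24235/255 ≈ 255 - 95.039 = 159.961 → 160
G: 255 - (255-34)×(255-135)/255 = 255 - 26520/255 ≈ 255 - 104.000 = 151.000 → 151
B: 255 - (255-44)×(255-130)/255 = 255 - 26375/255 ≈ 255 - 103.431 = 151.569 → 152
= RGB(160, 151, 152)


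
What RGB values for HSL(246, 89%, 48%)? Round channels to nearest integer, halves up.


H=246°, S=0.89, L=0.48
C = (1-|2L-1|)×S = (1-|-0.04|)×0.89 = 0.8544
H' = H/60 = 246/60 ≈ 4.1000; X = C×(1-|H' mod 2 - 1|) = 0.08544
m = L - C/2 = 0.48 - 0.4272 = 0.0528
Sector ⌊H'⌋ = 4 → (R',G',B') = (0.08544, 0.0, 0.8544)
RGB = ((R'+m)×255, (G'+m)×255, (B'+m)×255) = (35.2512, 13.464, 231.336)
Round half up → RGB(35, 13, 231)


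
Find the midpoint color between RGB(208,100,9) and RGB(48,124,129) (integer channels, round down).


Midpoint: each channel = ⌊(C₁+C₂)/2⌋
R: ⌊(208+48)/2⌋ = 128
G: ⌊(100+124)/2⌋ = 112
B: ⌊(9+129)/2⌋ = 69
= RGB(128, 112, 69)


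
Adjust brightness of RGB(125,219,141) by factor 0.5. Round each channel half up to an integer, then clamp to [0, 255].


Multiply each channel by 0.5, round half up, clamp to [0, 255]
R: 125×0.5 = 62.5 → round → 63
G: 219×0.5 = 109.5 → round → 110
B: 141×0.5 = 70.5 → round → 71
= RGB(63, 110, 71)


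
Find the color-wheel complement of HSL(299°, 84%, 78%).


Complement = opposite side of color wheel = hue + 180°
H' = (299 + 180) mod 360 = 119°
S and L unchanged.
= HSL(119°, 84%, 78%)


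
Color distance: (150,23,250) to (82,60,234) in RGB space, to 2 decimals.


d = √[(R₁-R₂)² + (G₁-G₂)² + (B₁-B₂)²]
d = √[(150-82)² + (23-60)² + (250-234)²]
d = √[4624 + 1369 + 256]
d = √6249
d ≈ 79.05


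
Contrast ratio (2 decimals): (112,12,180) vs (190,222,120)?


Linearize each sRGB channel c=v/255: c/12.92 if c ≤ 0.04045 else ((c+0.055)/1.055)^2.4
L = 0.2126×R_lin + 0.7152×G_lin + 0.0722×B_lin
Color 1 (112,12,180):
  R=112: 112/255≈0.4392 > 0.04045 → ((0.4392+0.055)/1.055)^2.4 ≈ 0.16203
  G=12: 12/255≈0.0471 > 0.04045 → ((0.0471+0.055)/1.055)^2.4 ≈ 0.00368
  B=180: 180/255≈0.7059 > 0.04045 → ((0.7059+0.055)/1.055)^2.4 ≈ 0.45641
  L1 = 0.2126×0.16203 + 0.7152×0.00368 + 0.0722×0.45641 ≈ 0.07003
Color 2 (190,222,120):
  R=190: 190/255≈0.7451 > 0.04045 → ((0.7451+0.055)/1.055)^2.4 ≈ 0.51492
  G=222: 222/255≈0.8706 > 0.04045 → ((0.8706+0.055)/1.055)^2.4 ≈ 0.73046
  B=120: 120/255≈0.4706 > 0.04045 → ((0.4706+0.055)/1.055)^2.4 ≈ 0.18782
  L2 = 0.2126×0.51492 + 0.7152×0.73046 + 0.0722×0.18782 ≈ 0.64546
Lighter = 0.64546, Darker = 0.07003
Ratio = (L_lighter + 0.05) / (L_darker + 0.05)
Ratio = (0.64546 + 0.05) / (0.07003 + 0.05) = 0.69546 / 0.12003 ≈ 5.7940
Ratio ≈ 5.79:1


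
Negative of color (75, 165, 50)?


Invert: (255-R, 255-G, 255-B)
R: 255-75 = 180
G: 255-165 = 90
B: 255-50 = 205
= RGB(180, 90, 205)


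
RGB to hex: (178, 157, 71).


R = 178 → B2 (hex)
G = 157 → 9D (hex)
B = 71 → 47 (hex)
Hex = #B29D47


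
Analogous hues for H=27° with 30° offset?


Base hue: 27°
Left analog: (27 - 30) mod 360 = 357°
Right analog: (27 + 30) mod 360 = 57°
Analogous hues = 357° and 57°


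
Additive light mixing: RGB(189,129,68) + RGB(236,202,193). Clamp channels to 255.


Additive: each channel = min(255, C₁+C₂)
R: 189+236 = 425 → 255
G: 129+202 = 331 → 255
B: 68+193 = 261 → 255
= RGB(255, 255, 255)


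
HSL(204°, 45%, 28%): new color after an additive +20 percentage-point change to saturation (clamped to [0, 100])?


Original S = 45%
Adjustment = +20 percentage points
New S = 45 + (20) = 65
Clamp to [0, 100] → 65
= HSL(204°, 65%, 28%)


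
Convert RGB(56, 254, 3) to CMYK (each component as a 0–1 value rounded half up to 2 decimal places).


R'=56/255≈0.2196, G'=254/255≈0.9961, B'=3/255≈0.0118
K = 1 - max(R',G',B') = 1 - 254/255 = 1/255 = 0.00392… → 0.00
(1-R'-K)/(1-K) simplifies to (max-R)/max with max = 254:
C = (254-56)/254 = 198/254 = 0.77952… → 0.78
M = (254-254)/254 = 0/254 = 0 → 0.00
Y = (254-3)/254 = 251/254 = 0.98818… → 0.99
= CMYK(0.78, 0.00, 0.99, 0.00)


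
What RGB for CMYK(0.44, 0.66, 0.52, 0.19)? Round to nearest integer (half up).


R = 255 × (1-C) × (1-K) = 255 × 0.56 × 0.81 = 115.668 → 116
G = 255 × (1-M) × (1-K) = 255 × 0.34 × 0.81 = 70.227 → 70
B = 255 × (1-Y) × (1-K) = 255 × 0.48 × 0.81 = 99.144 → 99
= RGB(116, 70, 99)


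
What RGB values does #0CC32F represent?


0C → 12 (R)
C3 → 195 (G)
2F → 47 (B)
= RGB(12, 195, 47)


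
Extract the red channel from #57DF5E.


Color: #57DF5E
R = 57 = 87
G = DF = 223
B = 5E = 94
Red = 87


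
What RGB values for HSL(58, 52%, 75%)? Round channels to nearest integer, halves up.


H=58°, S=0.52, L=0.75
C = (1-|2L-1|)×S = (1-|0.50|)×0.52 = 0.26
H' = H/60 = 58/60 ≈ 0.9667; X = C×(1-|H' mod 2 - 1|) ≈ 0.2513
m = L - C/2 = 0.75 - 0.13 = 0.62
Sector ⌊H'⌋ = 0 → (R',G',B') = (0.26, ≈0.2513, 0.0)
RGB = ((R'+m)×255, (G'+m)×255, (B'+m)×255) = (224.4, 222.19, 158.1)
Round half up → RGB(224, 222, 158)


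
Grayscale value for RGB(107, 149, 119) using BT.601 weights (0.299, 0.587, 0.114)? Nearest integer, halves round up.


Gray = 0.299×R + 0.587×G + 0.114×B
Gray = 0.299×107 + 0.587×149 + 0.114×119
Gray = 31.993 + 87.463 + 13.566
Gray = 133.022 → round half up → 133
Gray = 133
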